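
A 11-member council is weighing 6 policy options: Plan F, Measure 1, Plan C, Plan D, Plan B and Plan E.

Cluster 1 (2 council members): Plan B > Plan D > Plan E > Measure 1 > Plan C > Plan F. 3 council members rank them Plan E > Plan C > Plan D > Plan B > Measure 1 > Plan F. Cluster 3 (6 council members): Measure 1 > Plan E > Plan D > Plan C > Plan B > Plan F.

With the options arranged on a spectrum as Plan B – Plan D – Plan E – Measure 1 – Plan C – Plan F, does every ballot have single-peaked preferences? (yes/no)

Axis positions: Plan B=1, Plan D=2, Plan E=3, Measure 1=4, Plan C=5, Plan F=6.
Cluster 1 (peak Plan B at position 1): ranking walks positions 1-2-3-4-5-6, expanding outward from the peak — single-peaked.
Cluster 2: ranking walks positions 3-5-2-1-4-6; Plan C is ranked above Measure 1 even though Measure 1 lies between Plan C and the peak Plan E on the axis — preferences dip and rise again. Not single-peaked.
Cluster 3 (peak Measure 1 at position 4): ranking walks positions 4-3-2-5-1-6, expanding outward from the peak — single-peaked.
Cluster 2 violates single-peakedness, so the profile is not single-peaked on this axis.

no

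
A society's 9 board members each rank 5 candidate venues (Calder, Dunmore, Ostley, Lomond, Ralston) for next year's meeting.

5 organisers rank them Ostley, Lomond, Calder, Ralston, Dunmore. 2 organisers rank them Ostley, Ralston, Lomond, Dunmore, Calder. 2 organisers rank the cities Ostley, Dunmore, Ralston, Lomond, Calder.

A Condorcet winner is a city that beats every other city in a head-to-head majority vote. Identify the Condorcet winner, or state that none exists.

Check each pair by majority over 9 ballots:
Calder–Dunmore: Calder 5–4.
Calder–Ostley: Ostley 9–0.
Calder vs Lomond: Lomond wins 9–0.
Calder–Ralston: Calder 5–4.
Dunmore vs Ostley: Ostley, 9–0.
Dunmore vs Lomond: Lomond, 7–2.
Dunmore vs Ralston: Ralston, 7–2.
Ostley vs Lomond: Ostley, 9–0.
Ostley vs Ralston: Ostley, 9–0.
Lomond vs Ralston: Lomond, 5–4.
Ostley beats each of Calder, Dunmore, Lomond, Ralston — Ostley is the Condorcet winner.

Ostley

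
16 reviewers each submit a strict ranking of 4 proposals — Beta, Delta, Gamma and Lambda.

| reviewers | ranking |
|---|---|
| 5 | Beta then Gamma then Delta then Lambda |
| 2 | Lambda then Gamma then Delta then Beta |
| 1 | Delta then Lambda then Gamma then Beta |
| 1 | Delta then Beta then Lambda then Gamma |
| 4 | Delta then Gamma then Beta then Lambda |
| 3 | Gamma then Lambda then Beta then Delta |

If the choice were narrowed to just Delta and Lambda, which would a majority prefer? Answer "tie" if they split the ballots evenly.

Ballots ranking Delta above Lambda: 5 + 1 + 1 + 4 = 11.
Ballots ranking Lambda above Delta: 16 − 11 = 5.
Delta wins the head-to-head 11–5.

Delta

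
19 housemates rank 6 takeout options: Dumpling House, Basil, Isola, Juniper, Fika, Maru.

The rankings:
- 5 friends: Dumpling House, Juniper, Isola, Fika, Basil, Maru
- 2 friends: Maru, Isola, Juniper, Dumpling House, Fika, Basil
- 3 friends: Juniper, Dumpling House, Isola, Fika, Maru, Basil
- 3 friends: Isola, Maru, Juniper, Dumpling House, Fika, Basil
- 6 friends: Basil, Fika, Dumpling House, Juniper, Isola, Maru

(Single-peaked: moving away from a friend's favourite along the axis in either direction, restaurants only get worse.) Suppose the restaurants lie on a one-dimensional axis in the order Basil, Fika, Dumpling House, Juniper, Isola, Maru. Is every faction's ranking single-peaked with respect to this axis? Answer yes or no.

yes

Axis positions: Basil=1, Fika=2, Dumpling House=3, Juniper=4, Isola=5, Maru=6.
Faction 1 (peak Dumpling House at position 3): ranking walks positions 3-4-5-2-1-6, expanding outward from the peak — single-peaked.
Faction 2 (peak Maru at position 6): ranking walks positions 6-5-4-3-2-1, expanding outward from the peak — single-peaked.
Faction 3 (peak Juniper at position 4): ranking walks positions 4-3-5-2-6-1, expanding outward from the peak — single-peaked.
Faction 4 (peak Isola at position 5): ranking walks positions 5-6-4-3-2-1, expanding outward from the peak — single-peaked.
Faction 5 (peak Basil at position 1): ranking walks positions 1-2-3-4-5-6, expanding outward from the peak — single-peaked.
Every ranking is single-peaked on this axis.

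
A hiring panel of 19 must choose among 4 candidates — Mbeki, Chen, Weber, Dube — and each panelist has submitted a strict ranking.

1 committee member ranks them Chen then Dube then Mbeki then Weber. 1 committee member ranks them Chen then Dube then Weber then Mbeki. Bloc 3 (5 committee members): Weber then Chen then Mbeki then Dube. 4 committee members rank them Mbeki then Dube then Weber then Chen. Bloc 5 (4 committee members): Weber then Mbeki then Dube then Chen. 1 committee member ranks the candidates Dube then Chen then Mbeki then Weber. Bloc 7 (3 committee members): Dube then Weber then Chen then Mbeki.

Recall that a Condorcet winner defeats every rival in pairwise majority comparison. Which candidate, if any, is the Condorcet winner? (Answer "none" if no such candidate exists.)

Head-to-head results (19 committee members):
Mbeki vs Chen: Chen, 11–8.
Mbeki–Weber: Weber 13–6.
Mbeki vs Dube: Mbeki wins 13–6.
Chen–Weber: Weber 16–3.
Chen–Dube: Dube 12–7.
Weber–Dube: Dube 10–9.
Every candidate loses at least once (Mbeki loses to Chen; Chen loses to Weber; Weber loses to Dube; Dube loses to Mbeki). The majority relation contains the cycle Mbeki beats Dube beats Chen beats Mbeki, so there is no Condorcet winner.

none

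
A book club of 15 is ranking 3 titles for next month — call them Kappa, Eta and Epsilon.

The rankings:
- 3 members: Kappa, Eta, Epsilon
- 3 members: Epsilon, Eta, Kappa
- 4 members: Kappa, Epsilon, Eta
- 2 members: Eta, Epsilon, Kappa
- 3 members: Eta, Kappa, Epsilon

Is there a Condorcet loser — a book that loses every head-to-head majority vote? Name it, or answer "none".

Epsilon

Head-to-head results (15 members):
Kappa–Eta: Eta 8–7.
Kappa vs Epsilon: Kappa wins 10–5.
Eta–Epsilon: Eta 8–7.
Epsilon loses to every other book — it is the Condorcet loser.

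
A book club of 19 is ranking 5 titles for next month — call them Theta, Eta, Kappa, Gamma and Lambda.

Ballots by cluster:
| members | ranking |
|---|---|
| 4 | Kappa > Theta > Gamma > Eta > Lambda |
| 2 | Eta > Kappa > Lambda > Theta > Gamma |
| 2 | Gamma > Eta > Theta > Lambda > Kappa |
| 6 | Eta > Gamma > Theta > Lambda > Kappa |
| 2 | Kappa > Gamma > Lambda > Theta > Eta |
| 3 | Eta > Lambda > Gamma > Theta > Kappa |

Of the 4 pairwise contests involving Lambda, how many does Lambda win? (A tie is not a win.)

Lambda against each rival (19 members):
Lambda vs Theta: Theta, 12–7.
Lambda vs Eta: Eta, 17–2.
Lambda vs Kappa: Lambda is ranked higher on 2+6+3 = 11 ballots, Kappa on 8. Lambda wins 11–8.
Lambda vs Gamma: Lambda preferred on 2+3 = 5 ballots; Gamma wins 14–5.
Lambda beats Kappa; loses to Theta, Eta, Gamma — 1 pairwise win.

1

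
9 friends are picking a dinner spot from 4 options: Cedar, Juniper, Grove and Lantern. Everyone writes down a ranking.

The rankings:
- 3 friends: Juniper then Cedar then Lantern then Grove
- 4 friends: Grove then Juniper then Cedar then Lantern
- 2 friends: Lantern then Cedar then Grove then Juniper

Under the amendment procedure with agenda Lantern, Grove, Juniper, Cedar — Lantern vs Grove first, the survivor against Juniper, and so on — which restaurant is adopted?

Juniper

Round 1: Lantern vs Grove — 5–4, Lantern advances.
Round 2: Lantern vs Juniper — 2–7, Juniper advances.
Round 3: Juniper vs Cedar — 7–2, Juniper advances.
The agenda winner is Juniper.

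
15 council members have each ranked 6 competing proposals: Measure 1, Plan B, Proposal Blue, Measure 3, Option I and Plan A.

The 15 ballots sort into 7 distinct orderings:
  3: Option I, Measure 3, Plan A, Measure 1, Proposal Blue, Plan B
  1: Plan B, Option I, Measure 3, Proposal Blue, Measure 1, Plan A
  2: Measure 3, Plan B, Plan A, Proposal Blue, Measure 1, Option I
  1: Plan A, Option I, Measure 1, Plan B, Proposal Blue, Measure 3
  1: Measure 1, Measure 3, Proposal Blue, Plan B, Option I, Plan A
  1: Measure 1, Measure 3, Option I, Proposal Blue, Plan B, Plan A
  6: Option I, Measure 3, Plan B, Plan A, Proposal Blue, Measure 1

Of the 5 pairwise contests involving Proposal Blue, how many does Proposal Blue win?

1

Proposal Blue against each rival (15 council members):
Proposal Blue vs Measure 1: 9 to 6, Proposal Blue.
Proposal Blue vs Plan B: 3+1+1 = 5 for Proposal Blue, 10 for Plan B — Plan B by 10–5.
Proposal Blue vs Measure 3: Measure 3, 14–1.
Proposal Blue–Option I: Option I 12–3.
Proposal Blue vs Plan A: Proposal Blue is ranked higher on 1+1+1 = 3 ballots, Plan A on 12. Plan A wins 12–3.
Proposal Blue beats Measure 1; loses to Plan B, Measure 3, Option I, Plan A — 1 pairwise win.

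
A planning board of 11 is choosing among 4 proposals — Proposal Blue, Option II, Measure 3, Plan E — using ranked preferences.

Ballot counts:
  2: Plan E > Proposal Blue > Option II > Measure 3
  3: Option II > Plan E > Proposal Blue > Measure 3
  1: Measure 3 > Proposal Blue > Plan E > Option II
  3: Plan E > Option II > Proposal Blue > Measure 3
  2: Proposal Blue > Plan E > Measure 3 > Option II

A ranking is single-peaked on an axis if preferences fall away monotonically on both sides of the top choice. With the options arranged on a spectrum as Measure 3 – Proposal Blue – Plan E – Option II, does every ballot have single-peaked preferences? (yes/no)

Axis positions: Measure 3=1, Proposal Blue=2, Plan E=3, Option II=4.
Type 1 (peak Plan E at position 3): ranking walks positions 3-2-4-1, expanding outward from the peak — single-peaked.
Type 2 (peak Option II at position 4): ranking walks positions 4-3-2-1, expanding outward from the peak — single-peaked.
Type 3 (peak Measure 3 at position 1): ranking walks positions 1-2-3-4, expanding outward from the peak — single-peaked.
Type 4 (peak Plan E at position 3): ranking walks positions 3-4-2-1, expanding outward from the peak — single-peaked.
Type 5 (peak Proposal Blue at position 2): ranking walks positions 2-3-1-4, expanding outward from the peak — single-peaked.
Every ranking is single-peaked on this axis.

yes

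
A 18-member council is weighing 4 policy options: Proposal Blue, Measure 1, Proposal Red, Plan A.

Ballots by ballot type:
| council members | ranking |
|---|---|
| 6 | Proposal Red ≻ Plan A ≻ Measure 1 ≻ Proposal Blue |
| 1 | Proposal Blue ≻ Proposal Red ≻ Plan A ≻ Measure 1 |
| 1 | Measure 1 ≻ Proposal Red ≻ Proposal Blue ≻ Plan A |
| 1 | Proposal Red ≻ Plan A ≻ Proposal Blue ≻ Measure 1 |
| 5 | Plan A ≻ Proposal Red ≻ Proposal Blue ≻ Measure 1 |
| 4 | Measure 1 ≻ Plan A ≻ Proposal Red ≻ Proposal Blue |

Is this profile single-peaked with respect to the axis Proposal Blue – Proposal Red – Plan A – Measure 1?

Axis positions: Proposal Blue=1, Proposal Red=2, Plan A=3, Measure 1=4.
Ballot type 1 (peak Proposal Red at position 2): ranking walks positions 2-3-4-1, expanding outward from the peak — single-peaked.
Ballot type 2 (peak Proposal Blue at position 1): ranking walks positions 1-2-3-4, expanding outward from the peak — single-peaked.
Ballot type 3: ranking walks positions 4-2-1-3; Proposal Red is ranked above Plan A even though Plan A lies between Proposal Red and the peak Measure 1 on the axis — preferences dip and rise again. Not single-peaked.
Ballot type 4 (peak Proposal Red at position 2): ranking walks positions 2-3-1-4, expanding outward from the peak — single-peaked.
Ballot type 5 (peak Plan A at position 3): ranking walks positions 3-2-1-4, expanding outward from the peak — single-peaked.
Ballot type 6 (peak Measure 1 at position 4): ranking walks positions 4-3-2-1, expanding outward from the peak — single-peaked.
Ballot type 3 violates single-peakedness, so the profile is not single-peaked on this axis.

no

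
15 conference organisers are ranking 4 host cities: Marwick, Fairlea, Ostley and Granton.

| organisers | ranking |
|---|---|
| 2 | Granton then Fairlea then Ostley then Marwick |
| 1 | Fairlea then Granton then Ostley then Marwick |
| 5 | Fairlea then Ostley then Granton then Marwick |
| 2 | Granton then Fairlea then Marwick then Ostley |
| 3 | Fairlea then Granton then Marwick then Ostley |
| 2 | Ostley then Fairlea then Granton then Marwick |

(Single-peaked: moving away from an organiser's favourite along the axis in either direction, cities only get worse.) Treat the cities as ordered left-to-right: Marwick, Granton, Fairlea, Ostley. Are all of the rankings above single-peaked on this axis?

Axis positions: Marwick=1, Granton=2, Fairlea=3, Ostley=4.
Bloc 1 (peak Granton at position 2): ranking walks positions 2-3-4-1, expanding outward from the peak — single-peaked.
Bloc 2 (peak Fairlea at position 3): ranking walks positions 3-2-4-1, expanding outward from the peak — single-peaked.
Bloc 3 (peak Fairlea at position 3): ranking walks positions 3-4-2-1, expanding outward from the peak — single-peaked.
Bloc 4 (peak Granton at position 2): ranking walks positions 2-3-1-4, expanding outward from the peak — single-peaked.
Bloc 5 (peak Fairlea at position 3): ranking walks positions 3-2-1-4, expanding outward from the peak — single-peaked.
Bloc 6 (peak Ostley at position 4): ranking walks positions 4-3-2-1, expanding outward from the peak — single-peaked.
Every ranking is single-peaked on this axis.

yes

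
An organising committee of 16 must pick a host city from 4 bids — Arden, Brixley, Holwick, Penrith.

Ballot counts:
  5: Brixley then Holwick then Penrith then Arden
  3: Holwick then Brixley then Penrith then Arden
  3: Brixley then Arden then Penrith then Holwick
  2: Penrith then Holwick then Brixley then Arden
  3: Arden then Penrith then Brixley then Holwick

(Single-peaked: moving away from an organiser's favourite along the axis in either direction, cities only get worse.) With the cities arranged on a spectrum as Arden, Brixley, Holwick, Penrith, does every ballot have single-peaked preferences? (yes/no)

no

Axis positions: Arden=1, Brixley=2, Holwick=3, Penrith=4.
Faction 1 (peak Brixley at position 2): ranking walks positions 2-3-4-1, expanding outward from the peak — single-peaked.
Faction 2 (peak Holwick at position 3): ranking walks positions 3-2-4-1, expanding outward from the peak — single-peaked.
Faction 3: ranking walks positions 2-1-4-3; Penrith is ranked above Holwick even though Holwick lies between Penrith and the peak Brixley on the axis — preferences dip and rise again. Not single-peaked.
Faction 4 (peak Penrith at position 4): ranking walks positions 4-3-2-1, expanding outward from the peak — single-peaked.
Faction 5: ranking walks positions 1-4-2-3; Penrith is ranked above Brixley even though Brixley lies between Penrith and the peak Arden on the axis — preferences dip and rise again. Not single-peaked.
Faction 3 violates single-peakedness, so the profile is not single-peaked on this axis.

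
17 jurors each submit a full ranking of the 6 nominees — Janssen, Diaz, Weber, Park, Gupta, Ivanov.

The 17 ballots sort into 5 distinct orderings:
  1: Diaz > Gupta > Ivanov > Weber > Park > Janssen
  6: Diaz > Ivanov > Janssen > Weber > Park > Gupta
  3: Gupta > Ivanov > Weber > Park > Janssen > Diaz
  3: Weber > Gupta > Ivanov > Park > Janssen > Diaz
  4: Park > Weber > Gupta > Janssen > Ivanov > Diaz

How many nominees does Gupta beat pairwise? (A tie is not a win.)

3

Gupta against each rival (17 jurors):
Gupta vs Janssen: Gupta, 11–6.
Gupta vs Diaz: Gupta, 10–7.
Gupta vs Weber: Weber wins 13–4.
Gupta vs Park: 7 to 10, Park.
Gupta vs Ivanov: Gupta is ranked higher on 1+3+3+4 = 11 ballots, Ivanov on 6. Gupta wins 11–6.
Gupta beats Janssen, Diaz, Ivanov; loses to Weber, Park — 3 pairwise wins.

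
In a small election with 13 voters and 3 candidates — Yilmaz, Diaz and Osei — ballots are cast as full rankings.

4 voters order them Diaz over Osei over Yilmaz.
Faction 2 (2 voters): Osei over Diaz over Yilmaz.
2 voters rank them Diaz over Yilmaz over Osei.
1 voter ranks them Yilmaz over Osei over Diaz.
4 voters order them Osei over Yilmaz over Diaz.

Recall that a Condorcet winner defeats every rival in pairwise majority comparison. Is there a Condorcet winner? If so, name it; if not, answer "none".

Osei

Pairwise majorities:
Yilmaz vs Diaz: 5 to 8, Diaz.
Yilmaz vs Osei: 3 to 10, Osei.
Diaz vs Osei: 4+2 = 6 for Diaz, 7 for Osei — Osei by 7–6.
Osei defeats every rival head-to-head and is the Condorcet winner.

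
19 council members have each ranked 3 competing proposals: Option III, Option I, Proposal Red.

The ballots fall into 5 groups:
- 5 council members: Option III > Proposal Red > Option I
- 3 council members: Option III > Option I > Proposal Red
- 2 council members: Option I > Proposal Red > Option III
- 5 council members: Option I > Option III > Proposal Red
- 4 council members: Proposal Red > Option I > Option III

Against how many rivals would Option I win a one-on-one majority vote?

Option I against each rival (19 council members):
Option I vs Option III: 11 to 8, Option I.
Option I vs Proposal Red: Option I is ranked higher on 3+2+5 = 10 ballots, Proposal Red on 9. Option I wins 10–9.
Option I beats Option III, Proposal Red — 2 pairwise wins.

2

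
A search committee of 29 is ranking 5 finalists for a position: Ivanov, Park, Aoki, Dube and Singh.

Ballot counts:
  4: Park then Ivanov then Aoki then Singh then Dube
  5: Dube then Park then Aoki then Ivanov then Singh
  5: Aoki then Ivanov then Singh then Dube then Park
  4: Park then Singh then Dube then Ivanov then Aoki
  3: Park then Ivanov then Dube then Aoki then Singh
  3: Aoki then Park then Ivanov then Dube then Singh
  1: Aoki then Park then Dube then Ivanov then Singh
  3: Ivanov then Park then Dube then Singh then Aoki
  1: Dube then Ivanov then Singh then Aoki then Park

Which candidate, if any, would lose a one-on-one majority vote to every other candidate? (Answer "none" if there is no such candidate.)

Head-to-head results (29 committee members):
Ivanov–Park: Park 20–9.
Ivanov vs Aoki: Ivanov wins 15–14.
Ivanov–Dube: Ivanov 18–11.
Ivanov vs Singh: Ivanov is ranked higher on 25 ballots, Singh on 4. Ivanov wins 25–4.
Park vs Aoki: Park, 19–10.
Park vs Dube: Park is ranked higher on 4+4+3+3+1+3 = 18 ballots, Dube on 11. Park wins 18–11.
Park vs Singh: Park wins 23–6.
Aoki vs Dube: 4+5+3+1 = 13 for Aoki, 16 for Dube — Dube by 16–13.
Aoki vs Singh: 4+5+5+3+3+1 = 21 for Aoki, 8 for Singh — Aoki by 21–8.
Dube vs Singh: 16 to 13, Dube.
Singh is beaten in every head-to-head and is the Condorcet loser.

Singh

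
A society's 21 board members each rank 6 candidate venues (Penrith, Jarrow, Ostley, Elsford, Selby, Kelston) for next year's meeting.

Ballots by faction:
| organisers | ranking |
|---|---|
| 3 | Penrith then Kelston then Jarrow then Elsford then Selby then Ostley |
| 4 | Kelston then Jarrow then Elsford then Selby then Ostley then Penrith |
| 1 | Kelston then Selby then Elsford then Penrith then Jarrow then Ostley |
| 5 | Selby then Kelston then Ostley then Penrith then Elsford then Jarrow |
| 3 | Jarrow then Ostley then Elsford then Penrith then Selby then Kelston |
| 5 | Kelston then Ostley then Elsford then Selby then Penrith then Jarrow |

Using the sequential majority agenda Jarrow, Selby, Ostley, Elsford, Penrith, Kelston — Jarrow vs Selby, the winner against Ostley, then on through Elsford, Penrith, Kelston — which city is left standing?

Round 1: Jarrow vs Selby — 10–11, Selby advances.
Round 2: Selby vs Ostley — 13–8, Selby advances.
Round 3: Selby vs Elsford — 6–15, Elsford advances.
Round 4: Elsford vs Penrith — 13–8, Elsford advances.
Round 5: Elsford vs Kelston — 3–18, Kelston advances.
The agenda winner is Kelston.

Kelston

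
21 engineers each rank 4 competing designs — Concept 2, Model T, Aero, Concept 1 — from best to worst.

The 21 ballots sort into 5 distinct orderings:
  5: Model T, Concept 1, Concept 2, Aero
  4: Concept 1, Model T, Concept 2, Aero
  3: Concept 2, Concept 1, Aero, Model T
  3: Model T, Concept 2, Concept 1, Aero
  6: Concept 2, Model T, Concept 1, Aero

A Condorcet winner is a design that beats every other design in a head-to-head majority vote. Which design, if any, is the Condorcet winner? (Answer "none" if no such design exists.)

Model T

Pairwise majorities:
Concept 2 vs Model T: 9 to 12, Model T.
Concept 2 vs Aero: Concept 2 preferred on 5+4+3+3+6 = 21 ballots; Concept 2 wins 21–0.
Concept 2 vs Concept 1: Concept 2 is ranked higher on 3+3+6 = 12 ballots, Concept 1 on 9. Concept 2 wins 12–9.
Model T vs Aero: 18 to 3, Model T.
Model T vs Concept 1: Model T is ranked higher on 5+3+6 = 14 ballots, Concept 1 on 7. Model T wins 14–7.
Aero vs Concept 1: 0 for Aero, 21 for Concept 1 — Concept 1 by 21–0.
Model T wins every pairwise contest, so Model T is the Condorcet winner.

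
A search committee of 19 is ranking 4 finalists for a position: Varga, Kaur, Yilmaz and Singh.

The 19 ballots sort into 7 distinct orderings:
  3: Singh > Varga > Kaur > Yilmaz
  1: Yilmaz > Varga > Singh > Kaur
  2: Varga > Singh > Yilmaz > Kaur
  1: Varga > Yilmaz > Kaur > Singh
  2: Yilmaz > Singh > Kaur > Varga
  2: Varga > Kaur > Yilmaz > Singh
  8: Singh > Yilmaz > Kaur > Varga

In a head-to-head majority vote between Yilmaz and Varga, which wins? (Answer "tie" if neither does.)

Ballots ranking Yilmaz above Varga: 1 + 2 + 8 = 11.
Ballots ranking Varga above Yilmaz: 19 − 11 = 8.
Yilmaz wins the head-to-head 11–8.

Yilmaz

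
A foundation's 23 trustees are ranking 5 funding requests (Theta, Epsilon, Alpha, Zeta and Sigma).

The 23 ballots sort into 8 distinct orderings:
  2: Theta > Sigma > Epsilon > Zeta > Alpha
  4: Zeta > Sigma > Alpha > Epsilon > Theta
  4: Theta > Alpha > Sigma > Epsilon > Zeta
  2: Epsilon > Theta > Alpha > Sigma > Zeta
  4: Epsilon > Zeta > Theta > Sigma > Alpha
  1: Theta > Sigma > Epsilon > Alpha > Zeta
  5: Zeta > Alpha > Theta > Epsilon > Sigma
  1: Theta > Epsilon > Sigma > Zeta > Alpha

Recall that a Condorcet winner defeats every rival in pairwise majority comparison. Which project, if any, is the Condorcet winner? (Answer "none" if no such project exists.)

none

Check each pair by majority over 23 ballots:
Theta vs Epsilon: Theta is ranked higher on 2+4+1+5+1 = 13 ballots, Epsilon on 10. Theta wins 13–10.
Theta vs Alpha: Theta is ranked higher on 2+4+2+4+1+1 = 14 ballots, Alpha on 9. Theta wins 14–9.
Theta vs Zeta: Theta preferred on 2+4+2+1+1 = 10 ballots; Zeta wins 13–10.
Theta vs Sigma: Theta preferred on 19 ballots; Theta wins 19–4.
Epsilon vs Alpha: Epsilon is ranked higher on 2+2+4+1+1 = 10 ballots, Alpha on 13. Alpha wins 13–10.
Epsilon vs Zeta: 14 to 9, Epsilon.
Epsilon vs Sigma: Epsilon preferred on 2+4+5+1 = 12 ballots; Epsilon wins 12–11.
Alpha vs Zeta: Alpha preferred on 4+2+1 = 7 ballots; Zeta wins 16–7.
Alpha vs Sigma: Alpha preferred on 4+2+5 = 11 ballots; Sigma wins 12–11.
Zeta vs Sigma: 4+4+5 = 13 for Zeta, 10 for Sigma — Zeta by 13–10.
Each project drops at least one matchup (Theta loses to Zeta; Epsilon loses to Theta; Alpha loses to Theta; Zeta loses to Epsilon; Sigma loses to Theta); the cycle Theta > Epsilon > Zeta > Theta rules out a Condorcet winner.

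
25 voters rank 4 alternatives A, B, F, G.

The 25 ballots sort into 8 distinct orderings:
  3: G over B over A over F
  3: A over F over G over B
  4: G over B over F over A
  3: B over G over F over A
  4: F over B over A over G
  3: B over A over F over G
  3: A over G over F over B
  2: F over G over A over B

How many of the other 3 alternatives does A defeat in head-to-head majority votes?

A against each rival (25 voters):
A vs B: B wins 17–8.
A vs F: 12 to 13, F.
A vs G: A wins 13–12.
A beats G; loses to B, F — 1 pairwise win.

1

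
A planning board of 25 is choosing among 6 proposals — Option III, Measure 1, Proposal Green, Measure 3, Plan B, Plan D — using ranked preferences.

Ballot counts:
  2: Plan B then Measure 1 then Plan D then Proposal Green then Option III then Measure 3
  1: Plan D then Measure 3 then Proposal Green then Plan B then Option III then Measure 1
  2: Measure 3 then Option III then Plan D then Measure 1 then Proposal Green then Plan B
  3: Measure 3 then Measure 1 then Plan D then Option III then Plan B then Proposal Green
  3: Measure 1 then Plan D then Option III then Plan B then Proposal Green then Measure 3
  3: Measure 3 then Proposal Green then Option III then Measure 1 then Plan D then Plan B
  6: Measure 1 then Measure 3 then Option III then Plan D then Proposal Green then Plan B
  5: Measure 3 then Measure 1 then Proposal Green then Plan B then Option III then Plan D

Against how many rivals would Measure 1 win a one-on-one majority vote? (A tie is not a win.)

Measure 1 against each rival (25 council members):
Measure 1 vs Option III: 2+3+3+6+5 = 19 for Measure 1, 6 for Option III — Measure 1 by 19–6.
Measure 1 vs Proposal Green: Measure 1 preferred on 2+2+3+3+6+5 = 21 ballots; Measure 1 wins 21–4.
Measure 1 vs Measure 3: Measure 3, 14–11.
Measure 1–Plan B: Measure 1 22–3.
Measure 1 vs Plan D: Measure 1 is ranked higher on 2+3+3+3+6+5 = 22 ballots, Plan D on 3. Measure 1 wins 22–3.
Measure 1 beats Option III, Proposal Green, Plan B, Plan D; loses to Measure 3 — 4 pairwise wins.

4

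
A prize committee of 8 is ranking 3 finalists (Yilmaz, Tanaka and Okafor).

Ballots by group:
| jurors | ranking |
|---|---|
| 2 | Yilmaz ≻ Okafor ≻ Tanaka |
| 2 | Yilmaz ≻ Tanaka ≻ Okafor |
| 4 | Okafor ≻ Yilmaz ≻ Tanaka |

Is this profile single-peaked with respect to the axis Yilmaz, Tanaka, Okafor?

no

Axis positions: Yilmaz=1, Tanaka=2, Okafor=3.
Group 1: ranking walks positions 1-3-2; Okafor is ranked above Tanaka even though Tanaka lies between Okafor and the peak Yilmaz on the axis — preferences dip and rise again. Not single-peaked.
Group 2 (peak Yilmaz at position 1): ranking walks positions 1-2-3, expanding outward from the peak — single-peaked.
Group 3: ranking walks positions 3-1-2; Yilmaz is ranked above Tanaka even though Tanaka lies between Yilmaz and the peak Okafor on the axis — preferences dip and rise again. Not single-peaked.
Group 1 violates single-peakedness, so the profile is not single-peaked on this axis.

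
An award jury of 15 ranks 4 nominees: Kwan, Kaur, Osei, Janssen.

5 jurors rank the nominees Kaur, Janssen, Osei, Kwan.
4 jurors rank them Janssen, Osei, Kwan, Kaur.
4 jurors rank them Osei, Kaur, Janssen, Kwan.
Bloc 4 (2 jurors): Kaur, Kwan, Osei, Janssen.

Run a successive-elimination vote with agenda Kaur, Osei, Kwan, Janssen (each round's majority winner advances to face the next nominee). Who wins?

Round 1: Kaur vs Osei — 7–8, Osei advances.
Round 2: Osei vs Kwan — 13–2, Osei advances.
Round 3: Osei vs Janssen — 6–9, Janssen advances.
Janssen survives the agenda.

Janssen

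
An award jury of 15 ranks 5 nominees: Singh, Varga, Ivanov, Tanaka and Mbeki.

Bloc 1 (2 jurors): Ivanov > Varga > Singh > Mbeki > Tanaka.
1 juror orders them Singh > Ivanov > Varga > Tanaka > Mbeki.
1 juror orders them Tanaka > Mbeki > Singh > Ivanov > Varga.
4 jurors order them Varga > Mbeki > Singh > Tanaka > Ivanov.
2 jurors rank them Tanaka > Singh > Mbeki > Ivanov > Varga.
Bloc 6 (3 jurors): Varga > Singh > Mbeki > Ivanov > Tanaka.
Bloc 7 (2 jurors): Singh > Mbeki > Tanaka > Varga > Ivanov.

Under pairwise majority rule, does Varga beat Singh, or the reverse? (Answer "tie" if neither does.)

Ballots ranking Varga above Singh: 2 + 4 + 3 = 9.
Ballots ranking Singh above Varga: 15 − 9 = 6.
Varga wins the head-to-head 9–6.

Varga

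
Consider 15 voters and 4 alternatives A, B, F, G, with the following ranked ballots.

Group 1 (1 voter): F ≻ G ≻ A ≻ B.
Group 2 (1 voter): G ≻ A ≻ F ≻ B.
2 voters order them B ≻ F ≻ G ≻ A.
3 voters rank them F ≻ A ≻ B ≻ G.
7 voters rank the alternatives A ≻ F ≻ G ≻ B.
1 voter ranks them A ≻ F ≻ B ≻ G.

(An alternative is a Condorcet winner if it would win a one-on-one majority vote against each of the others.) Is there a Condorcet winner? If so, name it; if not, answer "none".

Pairwise majorities:
A vs B: A is ranked higher on 1+1+3+7+1 = 13 ballots, B on 2. A wins 13–2.
A vs F: A is ranked higher on 1+7+1 = 9 ballots, F on 6. A wins 9–6.
A vs G: 3+7+1 = 11 for A, 4 for G — A by 11–4.
B vs F: 2 to 13, F.
B vs G: 6 to 9, G.
F vs G: F preferred on 1+2+3+7+1 = 14 ballots; F wins 14–1.
A wins every pairwise contest, so A is the Condorcet winner.

A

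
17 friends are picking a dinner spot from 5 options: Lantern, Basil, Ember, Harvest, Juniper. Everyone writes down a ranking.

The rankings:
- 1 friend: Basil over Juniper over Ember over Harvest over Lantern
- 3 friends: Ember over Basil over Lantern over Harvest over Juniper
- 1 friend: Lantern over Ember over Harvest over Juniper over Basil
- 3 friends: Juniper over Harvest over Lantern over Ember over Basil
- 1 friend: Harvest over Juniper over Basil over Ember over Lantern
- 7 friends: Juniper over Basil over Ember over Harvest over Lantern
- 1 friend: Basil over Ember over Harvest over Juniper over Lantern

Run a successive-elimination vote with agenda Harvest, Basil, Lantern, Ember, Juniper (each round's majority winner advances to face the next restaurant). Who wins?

Round 1: Harvest vs Basil — 5–12, Basil advances.
Round 2: Basil vs Lantern — 13–4, Basil advances.
Round 3: Basil vs Ember — 10–7, Basil advances.
Round 4: Basil vs Juniper — 5–12, Juniper advances.
The agenda winner is Juniper.

Juniper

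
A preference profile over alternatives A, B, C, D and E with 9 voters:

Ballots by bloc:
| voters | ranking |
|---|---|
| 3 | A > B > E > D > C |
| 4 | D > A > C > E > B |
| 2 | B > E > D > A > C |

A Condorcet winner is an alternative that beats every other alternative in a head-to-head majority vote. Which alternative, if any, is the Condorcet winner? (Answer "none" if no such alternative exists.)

none

Check each pair by majority over 9 ballots:
A vs B: 3+4 = 7 for A, 2 for B — A by 7–2.
A vs C: 9 to 0, A.
A vs D: 3 to 6, D.
A–E: A 7–2.
B vs C: B, 5–4.
B vs D: B is ranked higher on 3+2 = 5 ballots, D on 4. B wins 5–4.
B vs E: B, 5–4.
C–D: D 9–0.
C–E: E 5–4.
D vs E: 4 to 5, E.
No alternative is unbeaten: A loses to D; B loses to A; C loses to A; D loses to B; E loses to A. In particular A > B > D > A is a majority cycle — no Condorcet winner exists.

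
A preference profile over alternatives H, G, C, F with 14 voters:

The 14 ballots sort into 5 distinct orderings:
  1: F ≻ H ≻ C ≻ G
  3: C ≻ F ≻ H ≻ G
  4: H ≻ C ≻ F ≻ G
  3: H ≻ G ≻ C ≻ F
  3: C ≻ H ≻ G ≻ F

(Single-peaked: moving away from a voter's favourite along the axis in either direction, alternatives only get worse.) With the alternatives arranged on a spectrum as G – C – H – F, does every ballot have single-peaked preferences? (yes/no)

Axis positions: G=1, C=2, H=3, F=4.
Faction 1 (peak F at position 4): ranking walks positions 4-3-2-1, expanding outward from the peak — single-peaked.
Faction 2: ranking walks positions 2-4-3-1; F is ranked above H even though H lies between F and the peak C on the axis — preferences dip and rise again. Not single-peaked.
Faction 3 (peak H at position 3): ranking walks positions 3-2-4-1, expanding outward from the peak — single-peaked.
Faction 4: ranking walks positions 3-1-2-4; G is ranked above C even though C lies between G and the peak H on the axis — preferences dip and rise again. Not single-peaked.
Faction 5 (peak C at position 2): ranking walks positions 2-3-1-4, expanding outward from the peak — single-peaked.
Faction 2 violates single-peakedness, so the profile is not single-peaked on this axis.

no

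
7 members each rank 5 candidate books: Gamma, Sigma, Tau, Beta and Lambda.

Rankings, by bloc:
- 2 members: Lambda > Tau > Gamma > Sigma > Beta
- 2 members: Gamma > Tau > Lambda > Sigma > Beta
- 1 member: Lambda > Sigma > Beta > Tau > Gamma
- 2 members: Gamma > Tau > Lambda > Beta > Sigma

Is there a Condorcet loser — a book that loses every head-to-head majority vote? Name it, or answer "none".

Beta

Pairwise majorities:
Gamma–Sigma: Gamma 6–1.
Gamma vs Tau: Gamma wins 4–3.
Gamma vs Beta: 2+2+2 = 6 for Gamma, 1 for Beta — Gamma by 6–1.
Gamma vs Lambda: Gamma, 4–3.
Sigma vs Tau: 1 for Sigma, 6 for Tau — Tau by 6–1.
Sigma vs Beta: 2+2+1 = 5 for Sigma, 2 for Beta — Sigma by 5–2.
Sigma vs Lambda: Lambda, 7–0.
Tau vs Beta: Tau wins 6–1.
Tau vs Lambda: Tau wins 4–3.
Beta vs Lambda: Lambda wins 7–0.
Beta loses to every other book — it is the Condorcet loser.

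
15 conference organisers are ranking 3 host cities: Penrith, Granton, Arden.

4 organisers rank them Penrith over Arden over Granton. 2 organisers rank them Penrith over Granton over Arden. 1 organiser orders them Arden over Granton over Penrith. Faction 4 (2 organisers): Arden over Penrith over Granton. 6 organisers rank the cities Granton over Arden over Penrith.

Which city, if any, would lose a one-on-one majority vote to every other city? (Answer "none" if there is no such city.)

Pairwise majorities:
Penrith–Granton: Penrith 8–7.
Penrith–Arden: Arden 9–6.
Granton vs Arden: Granton preferred on 2+6 = 8 ballots; Granton wins 8–7.
Each city has at least one pairwise win (Penrith beats Granton; Granton beats Arden; Arden beats Penrith) — no Condorcet loser.

none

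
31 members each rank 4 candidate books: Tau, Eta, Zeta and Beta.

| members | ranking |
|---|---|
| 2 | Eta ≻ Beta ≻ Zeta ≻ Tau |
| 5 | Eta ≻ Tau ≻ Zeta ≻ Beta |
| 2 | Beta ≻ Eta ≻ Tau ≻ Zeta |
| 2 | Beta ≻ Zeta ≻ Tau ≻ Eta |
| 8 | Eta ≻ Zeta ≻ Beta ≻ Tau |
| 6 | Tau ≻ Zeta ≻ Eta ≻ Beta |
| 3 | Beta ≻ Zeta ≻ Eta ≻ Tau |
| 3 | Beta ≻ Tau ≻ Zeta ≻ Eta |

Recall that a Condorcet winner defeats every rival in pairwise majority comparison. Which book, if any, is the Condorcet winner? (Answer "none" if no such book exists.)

Eta

Check each pair by majority over 31 ballots:
Tau vs Eta: Tau is ranked higher on 2+6+3 = 11 ballots, Eta on 20. Eta wins 20–11.
Tau vs Zeta: 5+2+6+3 = 16 for Tau, 15 for Zeta — Tau by 16–15.
Tau vs Beta: Tau is ranked higher on 5+6 = 11 ballots, Beta on 20. Beta wins 20–11.
Eta vs Zeta: Eta preferred on 2+5+2+8 = 17 ballots; Eta wins 17–14.
Eta vs Beta: 2+5+8+6 = 21 for Eta, 10 for Beta — Eta by 21–10.
Zeta vs Beta: 5+8+6 = 19 for Zeta, 12 for Beta — Zeta by 19–12.
Eta beats each of Tau, Zeta, Beta — Eta is the Condorcet winner.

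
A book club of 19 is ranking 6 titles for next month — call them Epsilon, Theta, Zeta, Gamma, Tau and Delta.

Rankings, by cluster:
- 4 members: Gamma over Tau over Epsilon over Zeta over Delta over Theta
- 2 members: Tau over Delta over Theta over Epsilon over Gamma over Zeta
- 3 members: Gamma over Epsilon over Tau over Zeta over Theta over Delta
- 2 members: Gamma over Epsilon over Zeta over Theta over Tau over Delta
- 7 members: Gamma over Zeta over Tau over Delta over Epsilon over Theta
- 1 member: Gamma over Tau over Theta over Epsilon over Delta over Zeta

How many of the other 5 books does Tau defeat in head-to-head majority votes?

4

Tau against each rival (19 members):
Tau vs Epsilon: Tau wins 14–5.
Tau vs Theta: Tau, 17–2.
Tau–Zeta: Tau 10–9.
Tau vs Gamma: 2 for Tau, 17 for Gamma — Gamma by 17–2.
Tau vs Delta: 4+2+3+2+7+1 = 19 for Tau, 0 for Delta — Tau by 19–0.
Tau beats Epsilon, Theta, Zeta, Delta; loses to Gamma — 4 pairwise wins.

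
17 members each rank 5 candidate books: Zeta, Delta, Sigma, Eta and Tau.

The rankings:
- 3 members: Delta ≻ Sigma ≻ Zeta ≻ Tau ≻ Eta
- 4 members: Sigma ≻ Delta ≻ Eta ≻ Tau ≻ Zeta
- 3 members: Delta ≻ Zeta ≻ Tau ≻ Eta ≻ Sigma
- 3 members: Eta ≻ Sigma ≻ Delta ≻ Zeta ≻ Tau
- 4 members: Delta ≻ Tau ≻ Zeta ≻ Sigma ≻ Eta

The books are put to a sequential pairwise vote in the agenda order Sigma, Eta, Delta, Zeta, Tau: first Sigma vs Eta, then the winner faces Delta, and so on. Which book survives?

Delta

Round 1: Sigma vs Eta — 11–6, Sigma advances.
Round 2: Sigma vs Delta — 7–10, Delta advances.
Round 3: Delta vs Zeta — 17–0, Delta advances.
Round 4: Delta vs Tau — 17–0, Delta advances.
Delta survives the agenda.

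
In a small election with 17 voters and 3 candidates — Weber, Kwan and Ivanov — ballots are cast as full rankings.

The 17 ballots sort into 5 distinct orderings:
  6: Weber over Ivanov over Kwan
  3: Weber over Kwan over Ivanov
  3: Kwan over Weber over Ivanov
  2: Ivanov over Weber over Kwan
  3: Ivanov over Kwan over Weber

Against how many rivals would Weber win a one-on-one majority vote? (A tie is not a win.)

Weber against each rival (17 voters):
Weber vs Kwan: Weber is ranked higher on 6+3+2 = 11 ballots, Kwan on 6. Weber wins 11–6.
Weber–Ivanov: Weber 12–5.
Weber beats Kwan, Ivanov — 2 pairwise wins.

2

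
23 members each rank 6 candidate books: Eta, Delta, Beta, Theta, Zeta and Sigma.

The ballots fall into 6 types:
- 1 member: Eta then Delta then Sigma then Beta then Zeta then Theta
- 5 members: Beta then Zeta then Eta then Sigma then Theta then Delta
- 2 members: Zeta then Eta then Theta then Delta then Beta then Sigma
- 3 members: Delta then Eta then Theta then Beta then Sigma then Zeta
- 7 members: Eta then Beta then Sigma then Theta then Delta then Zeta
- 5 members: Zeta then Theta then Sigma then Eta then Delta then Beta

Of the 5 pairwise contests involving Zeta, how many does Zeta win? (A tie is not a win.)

Zeta against each rival (23 members):
Zeta–Eta: Zeta 12–11.
Zeta vs Delta: Zeta, 12–11.
Zeta–Beta: Beta 16–7.
Zeta–Theta: Zeta 13–10.
Zeta–Sigma: Zeta 12–11.
Zeta beats Eta, Delta, Theta, Sigma; loses to Beta — 4 pairwise wins.

4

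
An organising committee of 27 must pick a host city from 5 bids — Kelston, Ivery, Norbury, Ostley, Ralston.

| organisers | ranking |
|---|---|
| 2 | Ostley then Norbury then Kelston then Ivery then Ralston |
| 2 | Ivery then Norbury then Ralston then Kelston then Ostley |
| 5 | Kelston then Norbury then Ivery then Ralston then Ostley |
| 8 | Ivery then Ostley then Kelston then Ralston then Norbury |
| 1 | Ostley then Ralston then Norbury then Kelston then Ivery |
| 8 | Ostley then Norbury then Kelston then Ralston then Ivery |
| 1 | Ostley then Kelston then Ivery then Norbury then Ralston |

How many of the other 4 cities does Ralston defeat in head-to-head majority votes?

Ralston against each rival (27 organisers):
Ralston vs Kelston: Kelston, 24–3.
Ralston vs Ivery: 9 to 18, Ivery.
Ralston vs Norbury: Norbury wins 18–9.
Ralston vs Ostley: 2+5 = 7 for Ralston, 20 for Ostley — Ostley by 20–7.
Ralston beats no one; loses to Kelston, Ivery, Norbury, Ostley — 0 pairwise wins.

0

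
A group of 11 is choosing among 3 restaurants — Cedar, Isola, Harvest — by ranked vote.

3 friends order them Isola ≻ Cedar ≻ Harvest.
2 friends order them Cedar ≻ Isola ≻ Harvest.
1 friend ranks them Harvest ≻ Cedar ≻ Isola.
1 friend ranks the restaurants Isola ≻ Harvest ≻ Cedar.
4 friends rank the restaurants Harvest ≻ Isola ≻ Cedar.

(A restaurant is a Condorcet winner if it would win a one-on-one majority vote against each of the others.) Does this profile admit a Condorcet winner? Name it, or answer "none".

Isola

Check each pair by majority over 11 ballots:
Cedar vs Isola: 2+1 = 3 for Cedar, 8 for Isola — Isola by 8–3.
Cedar vs Harvest: 3+2 = 5 for Cedar, 6 for Harvest — Harvest by 6–5.
Isola vs Harvest: Isola preferred on 3+2+1 = 6 ballots; Isola wins 6–5.
Isola wins every pairwise contest, so Isola is the Condorcet winner.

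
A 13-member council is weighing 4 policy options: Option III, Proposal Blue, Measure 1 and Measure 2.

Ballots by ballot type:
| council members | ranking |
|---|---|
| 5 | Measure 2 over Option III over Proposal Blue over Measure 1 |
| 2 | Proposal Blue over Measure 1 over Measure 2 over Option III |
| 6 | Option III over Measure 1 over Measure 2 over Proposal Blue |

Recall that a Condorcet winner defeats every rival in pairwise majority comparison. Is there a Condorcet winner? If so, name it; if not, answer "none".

none

Head-to-head results (13 council members):
Option III vs Proposal Blue: 11 to 2, Option III.
Option III vs Measure 1: Option III preferred on 5+6 = 11 ballots; Option III wins 11–2.
Option III vs Measure 2: Option III preferred on 6 ballots; Measure 2 wins 7–6.
Proposal Blue vs Measure 1: 5+2 = 7 for Proposal Blue, 6 for Measure 1 — Proposal Blue by 7–6.
Proposal Blue vs Measure 2: Proposal Blue preferred on 2 ballots; Measure 2 wins 11–2.
Measure 1 vs Measure 2: Measure 1 is ranked higher on 2+6 = 8 ballots, Measure 2 on 5. Measure 1 wins 8–5.
Each option drops at least one matchup (Option III loses to Measure 2; Proposal Blue loses to Option III; Measure 1 loses to Option III; Measure 2 loses to Measure 1); the cycle Option III → Measure 1 → Measure 2 → Option III rules out a Condorcet winner.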